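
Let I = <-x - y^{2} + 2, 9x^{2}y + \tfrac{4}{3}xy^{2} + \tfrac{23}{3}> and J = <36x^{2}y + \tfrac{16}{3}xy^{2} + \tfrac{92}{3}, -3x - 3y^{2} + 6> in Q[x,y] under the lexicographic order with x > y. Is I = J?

Yes, the ideals are equal.

Since reduced Gröbner bases are canonical representatives of ideals under a given ordering, it suffices to compute and compare them.
Buchberger on the first generating set:
f_1 = -x - y^{2} + 2, LT = x.
f_2 = 9x^{2}y + \tfrac{4}{3}xy^{2} + \tfrac{23}{3}, LT = x^{2}y.

S(f_1,f_2): lcm = x^{2}y. S = xy^{3} - \tfrac{4}{27}xy^{2} - 2xy - \tfrac{23}{27}.
  reduce S modulo (f_1, f_2):
  remainder -y^{5} + \tfrac{4}{27}y^{4} + 4y^{3} - \tfrac{8}{27}y^{2} - 4y - \tfrac{23}{27} ≠ 0; add g_3 = -y^{5} + \tfrac{4}{27}y^{4} + 4y^{3} - \tfrac{8}{27}y^{2} - 4y - \tfrac{23}{27} to the basis.

The other S-polynomials (S(f_1,g_3), S(f_2,g_3)) all reduce to 0 modulo the current basis, so we have a Gröbner basis.
Inter-reduce: drop elements whose leading term is divisible by another's, tail-reduce, and make monic.
Reduced Gröbner basis: {x + y^{2} - 2, y^{5} - \tfrac{4}{27}y^{4} - 4y^{3} + \tfrac{8}{27}y^{2} + 4y + \tfrac{23}{27}}.

Buchberger on the second generating set:
h_1 = 36x^{2}y + \tfrac{16}{3}xy^{2} + \tfrac{92}{3}, LT = x^{2}y.
h_2 = -3x - 3y^{2} + 6, LT = x.

S(h_1,h_2): lcm = x^{2}y. S = -xy^{3} + \tfrac{4}{27}xy^{2} + 2xy + \tfrac{23}{27}.
  reduce S modulo (h_1, h_2):
  remainder y^{5} - \tfrac{4}{27}y^{4} - 4y^{3} + \tfrac{8}{27}y^{2} + 4y + \tfrac{23}{27} ≠ 0; add k_3 = y^{5} - \tfrac{4}{27}y^{4} - 4y^{3} + \tfrac{8}{27}y^{2} + 4y + \tfrac{23}{27} to the basis.

The other S-polynomials (S(h_1,k_3), S(h_2,k_3)) all reduce to 0 modulo the current basis, so we have a Gröbner basis.
Inter-reduce: drop elements whose leading term is divisible by another's, tail-reduce, and make monic.
Reduced Gröbner basis: {x + y^{2} - 2, y^{5} - \tfrac{4}{27}y^{4} - 4y^{3} + \tfrac{8}{27}y^{2} + 4y + \tfrac{23}{27}}.

The two bases agree; hence the ideals are identical.
The same test decides containment: I ⊆ J iff every generator of I reduces to 0 modulo a Gröbner basis of J.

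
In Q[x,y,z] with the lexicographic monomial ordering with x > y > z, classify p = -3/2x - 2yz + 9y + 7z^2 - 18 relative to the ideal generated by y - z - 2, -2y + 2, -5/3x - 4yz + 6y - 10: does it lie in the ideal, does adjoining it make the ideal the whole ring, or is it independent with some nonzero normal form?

First compute the reduced Gröbner basis of I by Buchberger's algorithm.
f_1 = y - z - 2, LT = y.
f_2 = -2y + 2, LT = y.
f_3 = -5/3x - 4yz + 6y - 10, LT = x.

S(f_1,f_2): lcm = y. S = -z - 1.
  reduce S modulo (f_1, f_2, f_3):
  remainder -z - 1 ≠ 0; add h_4 = -z - 1 to the basis.

The other S-polynomials (S(f_1,f_3), S(f_2,f_3), S(f_1,h_4), S(f_2,h_4), S(f_3,h_4)) all reduce to 0 modulo the current basis, so we have a Gröbner basis.
Inter-reduce: drop elements whose leading term is divisible by another's, tail-reduce, and make monic.
Reduced Gröbner basis: {x, y - 1, z + 1}.
Label its elements g_1 = x, g_2 = y - 1, g_3 = z + 1.

Reduce p = -3/2x - 2yz + 9y + 7z^2 - 18 modulo G:
  leading term x: subtract (-3/2)·g_1 from -3/2x - 2yz + 9y + 7z^2 - 18 → -2yz + 9y + 7z^2 - 18
  leading term yz: subtract (-2z)·g_2 from -2yz + 9y + 7z^2 - 18 → 9y + 7z^2 - 2z - 18
  leading term y: subtract (9)·g_2 from 9y + 7z^2 - 2z - 18 → 7z^2 - 2z - 9
  leading term z^2: subtract (7z)·g_3 from 7z^2 - 2z - 9 → -9z - 9
  leading term z: subtract (-9)·g_3 from -9z - 9 → 0
  normal form = 0.
Since the normal form is 0, p ∈ I.

Ideal membership is decidable via reduction modulo a Gröbner basis.

-3/2x - 2yz + 9y + 7z^2 - 18 lies in I (it reduces to 0).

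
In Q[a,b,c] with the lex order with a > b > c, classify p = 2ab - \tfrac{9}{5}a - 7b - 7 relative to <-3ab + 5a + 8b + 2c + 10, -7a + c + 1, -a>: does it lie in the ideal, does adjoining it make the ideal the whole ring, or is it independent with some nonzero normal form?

First compute the reduced Gröbner basis of I by Buchberger's algorithm.
f_1 = -3ab + 5a + 8b + 2c + 10, LT = ab.
f_2 = -7a + c + 1, LT = a.
f_3 = -a, LT = a.

S(f_1,f_2): lcm = ab. S = -\tfrac{5}{3}a + \tfrac{1}{7}bc - \tfrac{53}{21}b - \tfrac{2}{3}c - \tfrac{10}{3}.
  leading term a: subtract (\tfrac{5}{21})·f_2 from -\tfrac{5}{3}a + \tfrac{1}{7}bc - \tfrac{53}{21}b - \tfrac{2}{3}c - \tfrac{10}{3} → \tfrac{1}{7}bc - \tfrac{53}{21}b - \tfrac{19}{21}c - \tfrac{25}{7}
  leading term bc: no divisor's leading term divides it; move \tfrac{1}{7}bc to the remainder.
  leading term b: no divisor's leading term divides it; move -\tfrac{53}{21}b to the remainder.
  leading term c: no divisor's leading term divides it; move -\tfrac{19}{21}c to the remainder.
  leading term 1: no divisor's leading term divides it; move -\tfrac{25}{7} to the remainder.
  remainder \tfrac{1}{7}bc - \tfrac{53}{21}b - \tfrac{19}{21}c - \tfrac{25}{7} ≠ 0; add h_4 = \tfrac{1}{7}bc - \tfrac{53}{21}b - \tfrac{19}{21}c - \tfrac{25}{7} to the basis.

S(f_1,f_3): lcm = ab. S = -\tfrac{5}{3}a - \tfrac{8}{3}b - \tfrac{2}{3}c - \tfrac{10}{3}.
  leading term a: subtract (\tfrac{5}{21})·f_2 from -\tfrac{5}{3}a - \tfrac{8}{3}b - \tfrac{2}{3}c - \tfrac{10}{3} → -\tfrac{8}{3}b - \tfrac{19}{21}c - \tfrac{25}{7}
  leading term b: no divisor's leading term divides it; move -\tfrac{8}{3}b to the remainder.
  leading term c: no divisor's leading term divides it; move -\tfrac{19}{21}c to the remainder.
  leading term 1: no divisor's leading term divides it; move -\tfrac{25}{7} to the remainder.
  remainder -\tfrac{8}{3}b - \tfrac{19}{21}c - \tfrac{25}{7} ≠ 0; add h_5 = -\tfrac{8}{3}b - \tfrac{19}{21}c - \tfrac{25}{7} to the basis.

S(f_2,f_3): lcm = a. S = -\tfrac{1}{7}c - \tfrac{1}{7}.
  leading term c: no divisor's leading term divides it; move -\tfrac{1}{7}c to the remainder.
  leading term 1: no divisor's leading term divides it; move -\tfrac{1}{7} to the remainder.
  remainder -\tfrac{1}{7}c - \tfrac{1}{7} ≠ 0; add h_6 = -\tfrac{1}{7}c - \tfrac{1}{7} to the basis.

The other S-polynomials (S(f_1,h_4), S(f_2,h_4), S(f_3,h_4), S(f_1,h_5), S(f_2,h_5), S(f_3,h_5), S(h_4,h_5), S(f_1,h_6), S(f_2,h_6), S(f_3,h_6), S(h_4,h_6), S(h_5,h_6)) all reduce to 0 modulo the current basis, so we have a Gröbner basis.
Inter-reduce: drop elements whose leading term is divisible by another's, tail-reduce, and make monic.
Reduced Gröbner basis: {a, b + 1, c + 1}.
Label its elements g_1 = a, g_2 = b + 1, g_3 = c + 1.

Reduce p = 2ab - \tfrac{9}{5}a - 7b - 7 modulo G:
  leading term ab: subtract (2b)·g_1 from 2ab - \tfrac{9}{5}a - 7b - 7 → -\tfrac{9}{5}a - 7b - 7
  leading term a: subtract (-\tfrac{9}{5})·g_1 from -\tfrac{9}{5}a - 7b - 7 → -7b - 7
  leading term b: subtract (-7)·g_2 from -7b - 7 → 0
  normal form = 0.
Since the normal form is 0, p ∈ I.

The remainder on division by a Gröbner basis is unique — it is the normal form.

2ab - \tfrac{9}{5}a - 7b - 7 lies in I (it reduces to 0).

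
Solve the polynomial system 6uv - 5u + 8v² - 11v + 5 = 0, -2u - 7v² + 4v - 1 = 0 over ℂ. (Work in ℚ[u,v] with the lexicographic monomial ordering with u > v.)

{(-2, 1), (51/112 + 3*sqrt(159)*I/112, 11/28 - sqrt(159)*I/28), (51/112 - 3*sqrt(159)*I/112, 11/28 + sqrt(159)*I/28)}

Compute a lex Gröbner basis by Buchberger's algorithm.
f_1 = 6uv - 5u + 8v² - 11v + 5, LT = uv.
f_2 = -2u - 7v² + 4v - 1, LT = u.

S(f_1,f_2): lcm = uv. S = -⅚u - 7/2v³ + 10/3v² - 7/3v + ⅚.
  leading term u: subtract (5/12)·f_2 from -⅚u - 7/2v³ + 10/3v² - 7/3v + ⅚ → -7/2v³ + 25/4v² - 4v + 5/4
  leading term v³: no divisor's leading term divides it; move -7/2v³ to the remainder.
  leading term v²: no divisor's leading term divides it; move 25/4v² to the remainder.
  leading term v: no divisor's leading term divides it; move -4v to the remainder.
  leading term 1: no divisor's leading term divides it; move 5/4 to the remainder.
  remainder -7/2v³ + 25/4v² - 4v + 5/4 ≠ 0; add h_3 = -7/2v³ + 25/4v² - 4v + 5/4 to the basis.

The other S-polynomials (S(f_1,h_3), S(f_2,h_3)) all reduce to 0 modulo the current basis, so we have a Gröbner basis.
Inter-reduce: drop elements whose leading term is divisible by another's, tail-reduce, and make monic.
Reduced Gröbner basis: {u + 7/2v² - 2v + ½, v³ - 25/14v² + 8/7v - 5/14}.

From the last basis element, v³ - 25/14v² + 8/7v - 5/14 = 0, so v takes values in {1, 11/28 - sqrt(159)*I/28, 11/28 + sqrt(159)*I/28}. Each choice, substituted upward through the basis, yields the corresponding point(s) of the solution set.
  v = 1: the earlier basis element becomes u + 2 = 0, giving u = -2 — point (-2, 1).
  v = 11/28 - sqrt(159)*I/28: the earlier basis element becomes u - 51/112 - 3*sqrt(159)*I/112 = 0, giving u = 51/112 + 3*sqrt(159)*I/112 — point (51/112 + 3*sqrt(159)*I/112, 11/28 - sqrt(159)*I/28).
  v = 11/28 + sqrt(159)*I/28: the earlier basis element becomes u - 51/112 + 3*sqrt(159)*I/112 = 0, giving u = 51/112 - 3*sqrt(159)*I/112 — point (51/112 - 3*sqrt(159)*I/112, 11/28 + sqrt(159)*I/28).
This is the nonlinear analogue of row-reducing a linear system.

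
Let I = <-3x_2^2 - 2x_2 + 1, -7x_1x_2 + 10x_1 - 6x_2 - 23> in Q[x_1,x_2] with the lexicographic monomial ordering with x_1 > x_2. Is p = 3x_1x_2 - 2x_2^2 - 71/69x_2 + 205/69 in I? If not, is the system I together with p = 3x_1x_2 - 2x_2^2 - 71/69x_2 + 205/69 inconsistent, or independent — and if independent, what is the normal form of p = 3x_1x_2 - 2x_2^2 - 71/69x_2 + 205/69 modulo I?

First compute the reduced Gröbner basis of I by Buchberger's algorithm.
f_1 = -3x_2^2 - 2x_2 + 1, LT = x_2^2.
f_2 = -7x_1x_2 + 10x_1 - 6x_2 - 23, LT = x_1x_2.

S(f_1,f_2): lcm = x_1x_2^2. S = 44/21x_1x_2 - 1/3x_1 - 6/7x_2^2 - 23/7x_2.
  leading term x_1x_2: subtract (-44/147)·f_2 from 44/21x_1x_2 - 1/3x_1 - 6/7x_2^2 - 23/7x_2 → 391/147x_1 - 6/7x_2^2 - 249/49x_2 - 1012/147
  leading term x_1: no divisor's leading term divides it; move 391/147x_1 to the remainder.
  leading term x_2^2: subtract (2/7)·f_1 from -6/7x_2^2 - 249/49x_2 - 1012/147 → -221/49x_2 - 1054/147
  leading term x_2: no divisor's leading term divides it; move -221/49x_2 to the remainder.
  leading term 1: no divisor's leading term divides it; move -1054/147 to the remainder.
  remainder 391/147x_1 - 221/49x_2 - 1054/147 ≠ 0; add h_3 = 391/147x_1 - 221/49x_2 - 1054/147 to the basis.

The other S-polynomials (S(f_1,h_3), S(f_2,h_3)) all reduce to 0 modulo the current basis, so we have a Gröbner basis.
Inter-reduce: drop elements whose leading term is divisible by another's, tail-reduce, and make monic.
Reduced Gröbner basis: {x_1 - 39/23x_2 - 62/23, x_2^2 + 2/3x_2 - 1/3}.
Label its elements g_1 = x_1 - 39/23x_2 - 62/23, g_2 = x_2^2 + 2/3x_2 - 1/3.

Reduce p = 3x_1x_2 - 2x_2^2 - 71/69x_2 + 205/69 modulo G:
  leading term x_1x_2: subtract (3x_2)·g_1 from 3x_1x_2 - 2x_2^2 - 71/69x_2 + 205/69 → 71/23x_2^2 + 487/69x_2 + 205/69
  leading term x_2^2: subtract (71/23)·g_2 from 71/23x_2^2 + 487/69x_2 + 205/69 → 5x_2 + 4
  leading term x_2: no divisor's leading term divides it; move 5x_2 to the remainder.
  leading term 1: no divisor's leading term divides it; move 4 to the remainder.
  normal form = 5x_2 + 4.
The normal form is nonzero, so p ∉ I. Since p minus its normal form lies in I, I + (p) = I + (r) where r = 5x_2 + 4; decide whether this ideal is the whole ring.
Run Buchberger on G together with r (pairs among the g_i already reduce to 0 since G is a Gröbner basis):
g_1 = x_1 - 39/23x_2 - 62/23, LT = x_1.
g_2 = x_2^2 + 2/3x_2 - 1/3, LT = x_2^2.
r = 5x_2 + 4, LT = x_2.

S(g_2,r): lcm = x_2^2. S = -2/15x_2 - 1/3.
  leading term x_2: subtract (-2/75)·r from -2/15x_2 - 1/3 → -17/75
  leading term 1: no divisor's leading term divides it; move -17/75 to the remainder.
  remainder -17/75 ≠ 0; add m_4 = -17/75 to the basis.

The other S-polynomials (S(g_1,g_2), S(g_1,r), S(g_1,m_4), S(g_2,m_4), S(r,m_4)) all reduce to 0 modulo the current basis, so we have a Gröbner basis.
Inter-reduce: drop elements whose leading term is divisible by another's, tail-reduce, and make monic.
Reduced Gröbner basis: {1}.
The reduced Gröbner basis of I + (p) is {1}: the ideal is the whole ring, so the enlarged system has no common solution — adjoining p is inconsistent.

Ideal membership is decidable via reduction modulo a Gröbner basis.

Adjoining 3x_1x_2 - 2x_2^2 - 71/69x_2 + 205/69 makes the ideal the whole ring: the system is inconsistent.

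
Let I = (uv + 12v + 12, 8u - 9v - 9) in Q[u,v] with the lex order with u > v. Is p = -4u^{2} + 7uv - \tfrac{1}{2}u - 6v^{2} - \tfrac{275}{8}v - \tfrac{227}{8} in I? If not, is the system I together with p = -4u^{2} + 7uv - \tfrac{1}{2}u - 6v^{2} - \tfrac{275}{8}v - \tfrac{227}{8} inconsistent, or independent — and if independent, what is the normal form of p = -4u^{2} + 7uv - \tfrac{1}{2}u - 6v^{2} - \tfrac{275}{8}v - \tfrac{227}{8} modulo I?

First compute the reduced Gröbner basis of I by Buchberger's algorithm.
f_1 = uv + 12v + 12, LT = uv.
f_2 = 8u - 9v - 9, LT = u.

S(f_1,f_2): lcm = uv. S = \tfrac{9}{8}v^{2} + \tfrac{105}{8}v + 12.
  leading term v^{2}: no divisor's leading term divides it; move \tfrac{9}{8}v^{2} to the remainder.
  leading term v: no divisor's leading term divides it; move \tfrac{105}{8}v to the remainder.
  leading term 1: no divisor's leading term divides it; move 12 to the remainder.
  remainder \tfrac{9}{8}v^{2} + \tfrac{105}{8}v + 12 ≠ 0; add h_3 = \tfrac{9}{8}v^{2} + \tfrac{105}{8}v + 12 to the basis.

The other S-polynomials (S(f_1,h_3), S(f_2,h_3)) all reduce to 0 modulo the current basis, so we have a Gröbner basis.
Inter-reduce: drop elements whose leading term is divisible by another's, tail-reduce, and make monic.
Reduced Gröbner basis: {u - \tfrac{9}{8}v - \tfrac{9}{8}, v^{2} + \tfrac{35}{3}v + \tfrac{32}{3}}.
Label its elements g_1 = u - \tfrac{9}{8}v - \tfrac{9}{8}, g_2 = v^{2} + \tfrac{35}{3}v + \tfrac{32}{3}.

Reduce p = -4u^{2} + 7uv - \tfrac{1}{2}u - 6v^{2} - \tfrac{275}{8}v - \tfrac{227}{8} modulo G:
  leading term u^{2}: subtract (-4u)·g_1 from -4u^{2} + 7uv - \tfrac{1}{2}u - 6v^{2} - \tfrac{275}{8}v - \tfrac{227}{8} → \tfrac{5}{2}uv - 5u - 6v^{2} - \tfrac{275}{8}v - \tfrac{227}{8}
  leading term uv: subtract (\tfrac{5}{2}v)·g_1 from \tfrac{5}{2}uv - 5u - 6v^{2} - \tfrac{275}{8}v - \tfrac{227}{8} → -5u - \tfrac{51}{16}v^{2} - \tfrac{505}{16}v - \tfrac{227}{8}
  leading term u: subtract (-5)·g_1 from -5u - \tfrac{51}{16}v^{2} - \tfrac{505}{16}v - \tfrac{227}{8} → -\tfrac{51}{16}v^{2} - \tfrac{595}{16}v - 34
  leading term v^{2}: subtract (-\tfrac{51}{16})·g_2 from -\tfrac{51}{16}v^{2} - \tfrac{595}{16}v - 34 → 0
  normal form = 0.
Since the normal form is 0, p ∈ I.

Ideal membership is decidable via reduction modulo a Gröbner basis.

-4u^{2} + 7uv - \tfrac{1}{2}u - 6v^{2} - \tfrac{275}{8}v - \tfrac{227}{8} lies in I (it reduces to 0).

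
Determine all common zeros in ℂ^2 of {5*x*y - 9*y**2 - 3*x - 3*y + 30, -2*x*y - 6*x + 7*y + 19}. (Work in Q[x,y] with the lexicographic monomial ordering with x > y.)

{(3, -1), (25/36 + sqrt(8905)/36, -7/36 + sqrt(8905)/36), (25/36 - sqrt(8905)/36, -sqrt(8905)/36 - 7/36)}

Compute a lex Gröbner basis by Buchberger's algorithm.
f_1 = 5*x*y - 3*x - 9*y**2 - 3*y + 30, LT = x*y.
f_2 = -2*x*y - 6*x + 7*y + 19, LT = x*y.

S(f_1,f_2): lcm = x*y. S = -18/5*x - 9/5*y**2 + 29/10*y + 31/2.
  reduce S modulo (f_1, f_2):
  remainder -18/5*x - 9/5*y**2 + 29/10*y + 31/2 ≠ 0; add h_3 = -18/5*x - 9/5*y**2 + 29/10*y + 31/2 to the basis.

S(f_1,h_3): lcm = x*y. S = -3/5*x - 1/2*y**3 - 179/180*y**2 + 667/180*y + 6.
  reduce S modulo (f_1, f_2, h_3):
  remainder -1/2*y**3 - 25/36*y**2 + 29/9*y + 41/12 ≠ 0; add h_4 = -1/2*y**3 - 25/36*y**2 + 29/9*y + 41/12 to the basis.

The other S-polynomials (S(f_2,h_3), S(f_1,h_4), S(f_2,h_4), S(h_3,h_4)) all reduce to 0 modulo the current basis, so we have a Gröbner basis.
Inter-reduce: drop elements whose leading term is divisible by another's, tail-reduce, and make monic.
Reduced Gröbner basis: {x + 1/2*y**2 - 29/36*y - 155/36, y**3 + 25/18*y**2 - 58/9*y - 41/6}.

From the last basis element, y**3 + 25/18*y**2 - 58/9*y - 41/6 = 0, so y takes values in {-1, -7/36 + sqrt(8905)/36, -sqrt(8905)/36 - 7/36}. Each choice, substituted upward through the basis, yields the corresponding point(s) of the solution set.
  y = -1: the earlier basis element becomes x - 3 = 0, giving x = 3 — point (3, -1).
  y = -7/36 + sqrt(8905)/36: the earlier basis element becomes x - sqrt(8905)/36 - 25/36 = 0, giving x = 25/36 + sqrt(8905)/36 — point (25/36 + sqrt(8905)/36, -7/36 + sqrt(8905)/36).
  y = -sqrt(8905)/36 - 7/36: the earlier basis element becomes x - 25/36 + sqrt(8905)/36 = 0, giving x = 25/36 - sqrt(8905)/36 — point (25/36 - sqrt(8905)/36, -sqrt(8905)/36 - 7/36).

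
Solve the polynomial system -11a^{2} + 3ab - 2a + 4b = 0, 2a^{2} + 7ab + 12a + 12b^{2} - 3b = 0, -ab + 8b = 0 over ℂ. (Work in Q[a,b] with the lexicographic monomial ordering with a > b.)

Compute a lex Gröbner basis by Buchberger's algorithm.
f_1 = -11a^{2} + 3ab - 2a + 4b, LT = a^{2}.
f_2 = 2a^{2} + 7ab + 12a + 12b^{2} - 3b, LT = a^{2}.
f_3 = -ab + 8b, LT = ab.

S(f_1,f_2): lcm = a^{2}. S = -\tfrac{83}{22}ab - \tfrac{64}{11}a - 6b^{2} + \tfrac{25}{22}b.
  leading term ab: subtract (\tfrac{83}{22})·f_3 from -\tfrac{83}{22}ab - \tfrac{64}{11}a - 6b^{2} + \tfrac{25}{22}b → -\tfrac{64}{11}a - 6b^{2} - \tfrac{639}{22}b
  leading term a: no divisor's leading term divides it; move -\tfrac{64}{11}a to the remainder.
  leading term b^{2}: no divisor's leading term divides it; move -6b^{2} to the remainder.
  leading term b: no divisor's leading term divides it; move -\tfrac{639}{22}b to the remainder.
  remainder -\tfrac{64}{11}a - 6b^{2} - \tfrac{639}{22}b ≠ 0; add h_4 = -\tfrac{64}{11}a - 6b^{2} - \tfrac{639}{22}b to the basis.

S(f_1,f_3): lcm = a^{2}b. S = -\tfrac{3}{11}ab^{2} + \tfrac{90}{11}ab - \tfrac{4}{11}b^{2}.
  leading term ab^{2}: subtract (\tfrac{3}{11}b)·f_3 from -\tfrac{3}{11}ab^{2} + \tfrac{90}{11}ab - \tfrac{4}{11}b^{2} → \tfrac{90}{11}ab - \tfrac{28}{11}b^{2}
  leading term ab: subtract (-\tfrac{90}{11})·f_3 from \tfrac{90}{11}ab - \tfrac{28}{11}b^{2} → -\tfrac{28}{11}b^{2} + \tfrac{720}{11}b
  leading term b^{2}: no divisor's leading term divides it; move -\tfrac{28}{11}b^{2} to the remainder.
  leading term b: no divisor's leading term divides it; move \tfrac{720}{11}b to the remainder.
  remainder -\tfrac{28}{11}b^{2} + \tfrac{720}{11}b ≠ 0; add h_5 = -\tfrac{28}{11}b^{2} + \tfrac{720}{11}b to the basis.

S(f_2,f_3): lcm = a^{2}b. S = \tfrac{7}{2}ab^{2} + 14ab + 6b^{3} - \tfrac{3}{2}b^{2}.
  leading term ab^{2}: subtract (-\tfrac{7}{2}b)·f_3 from \tfrac{7}{2}ab^{2} + 14ab + 6b^{3} - \tfrac{3}{2}b^{2} → 14ab + 6b^{3} + \tfrac{53}{2}b^{2}
  leading term ab: subtract (-14)·f_3 from 14ab + 6b^{3} + \tfrac{53}{2}b^{2} → 6b^{3} + \tfrac{53}{2}b^{2} + 112b
  leading term b^{3}: subtract (-\tfrac{33}{14}b)·h_5 from 6b^{3} + \tfrac{53}{2}b^{2} + 112b → \tfrac{2531}{14}b^{2} + 112b
  leading term b^{2}: subtract (-\tfrac{27841}{392})·h_5 from \tfrac{2531}{14}b^{2} + 112b → \tfrac{233278}{49}b
  leading term b: no divisor's leading term divides it; move \tfrac{233278}{49}b to the remainder.
  remainder \tfrac{233278}{49}b ≠ 0; add h_6 = \tfrac{233278}{49}b to the basis.

S(f_1,h_4): lcm = a^{2}. S = -\tfrac{33}{32}ab^{2} - \tfrac{7413}{1408}ab + \tfrac{2}{11}a - \tfrac{4}{11}b.
  leading term ab^{2}: subtract (\tfrac{33}{32}b)·f_3 from -\tfrac{33}{32}ab^{2} - \tfrac{7413}{1408}ab + \tfrac{2}{11}a - \tfrac{4}{11}b → -\tfrac{7413}{1408}ab + \tfrac{2}{11}a - \tfrac{33}{4}b^{2} - \tfrac{4}{11}b
  leading term ab: subtract (\tfrac{7413}{1408})·f_3 from -\tfrac{7413}{1408}ab + \tfrac{2}{11}a - \tfrac{33}{4}b^{2} - \tfrac{4}{11}b → \tfrac{2}{11}a - \tfrac{33}{4}b^{2} - \tfrac{7477}{176}b
  leading term a: subtract (-\tfrac{1}{32})·h_4 from \tfrac{2}{11}a - \tfrac{33}{4}b^{2} - \tfrac{7477}{176}b → -\tfrac{135}{16}b^{2} - \tfrac{2777}{64}b
  leading term b^{2}: subtract (\tfrac{1485}{448})·h_5 from -\tfrac{135}{16}b^{2} - \tfrac{2777}{64}b → -\tfrac{116639}{448}b
  leading term b: subtract (-\tfrac{7}{128})·h_6 from -\tfrac{116639}{448}b → 0
  remainder 0.

S(f_2,h_4): lcm = a^{2}. S = -\tfrac{33}{32}ab^{2} - \tfrac{191}{128}ab + 6a + 6b^{2} - \tfrac{3}{2}b.
  leading term ab^{2}: subtract (\tfrac{33}{32}b)·f_3 from -\tfrac{33}{32}ab^{2} - \tfrac{191}{128}ab + 6a + 6b^{2} - \tfrac{3}{2}b → -\tfrac{191}{128}ab + 6a - \tfrac{9}{4}b^{2} - \tfrac{3}{2}b
  leading term ab: subtract (\tfrac{191}{128})·f_3 from -\tfrac{191}{128}ab + 6a - \tfrac{9}{4}b^{2} - \tfrac{3}{2}b → 6a - \tfrac{9}{4}b^{2} - \tfrac{215}{16}b
  leading term a: subtract (-\tfrac{33}{32})·h_4 from 6a - \tfrac{9}{4}b^{2} - \tfrac{215}{16}b → -\tfrac{135}{16}b^{2} - \tfrac{2777}{64}b
  leading term b^{2}: subtract (\tfrac{1485}{448})·h_5 from -\tfrac{135}{16}b^{2} - \tfrac{2777}{64}b → -\tfrac{116639}{448}b
  leading term b: subtract (-\tfrac{7}{128})·h_6 from -\tfrac{116639}{448}b → 0
  remainder 0.

S(f_3,h_4): lcm = ab. S = -\tfrac{33}{32}b^{3} - \tfrac{639}{128}b^{2} - 8b.
  leading term b^{3}: subtract (\tfrac{363}{896}b)·h_5 from -\tfrac{33}{32}b^{3} - \tfrac{639}{128}b^{2} - 8b → -\tfrac{28233}{896}b^{2} - 8b
  leading term b^{2}: subtract (\tfrac{310563}{25088})·h_5 from -\tfrac{28233}{896}b^{2} - 8b → -\tfrac{1283029}{1568}b
  leading term b: subtract (-\tfrac{11}{64})·h_6 from -\tfrac{1283029}{1568}b → 0
  remainder 0.

S(f_1,h_5): leading monomials are coprime, so the S-polynomial reduces to 0 (Buchberger's first criterion).
S(f_2,h_5): leading monomials are coprime, so the S-polynomial reduces to 0 (Buchberger's first criterion).
S(f_3,h_5): lcm = ab^{2}. S = \tfrac{180}{7}ab - 8b^{2}.
  leading term ab: subtract (-\tfrac{180}{7})·f_3 from \tfrac{180}{7}ab - 8b^{2} → -8b^{2} + \tfrac{1440}{7}b
  leading term b^{2}: subtract (\tfrac{22}{7})·h_5 from -8b^{2} + \tfrac{1440}{7}b → 0
  remainder 0.

S(h_4,h_5): leading monomials are coprime, so the S-polynomial reduces to 0 (Buchberger's first criterion).
S(f_1,h_6): leading monomials are coprime, so the S-polynomial reduces to 0 (Buchberger's first criterion).
S(f_2,h_6): leading monomials are coprime, so the S-polynomial reduces to 0 (Buchberger's first criterion).
S(f_3,h_6): lcm = ab. S = -8b.
  leading term b: subtract (-\tfrac{196}{116639})·h_6 from -8b → 0
  remainder 0.

S(h_4,h_6): leading monomials are coprime, so the S-polynomial reduces to 0 (Buchberger's first criterion).
S(h_5,h_6): lcm = b^{2}. S = -\tfrac{180}{7}b.
  leading term b: subtract (-\tfrac{630}{116639})·h_6 from -\tfrac{180}{7}b → 0
  remainder 0.

Every S-polynomial of the final basis reduces to 0, so we have a Gröbner basis.
Inter-reduce: drop elements whose leading term is divisible by another's, tail-reduce, and make monic.
Reduced Gröbner basis: {a, b}.

A lex Gröbner basis eliminates variables successively. Here b depends only on b, with roots {0}; lifting each root through the earlier basis elements recovers the full solutions.
  b = 0: the earlier basis element becomes a = 0, giving a = 0 — point (0, 0).
Check: every point annihilates each of the original generators.

{(0, 0)}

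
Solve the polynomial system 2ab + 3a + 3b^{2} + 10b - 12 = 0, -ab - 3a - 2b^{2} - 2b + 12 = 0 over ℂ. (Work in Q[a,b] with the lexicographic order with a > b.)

Compute a lex Gröbner basis by Buchberger's algorithm.
f_1 = 2ab + 3a + 3b^{2} + 10b - 12, LT = ab.
f_2 = -ab - 3a - 2b^{2} - 2b + 12, LT = ab.

S(f_1,f_2): lcm = ab. S = -\tfrac{3}{2}a - \tfrac{1}{2}b^{2} + 3b + 6.
  leading term a: no divisor's leading term divides it; move -\tfrac{3}{2}a to the remainder.
  leading term b^{2}: no divisor's leading term divides it; move -\tfrac{1}{2}b^{2} to the remainder.
  leading term b: no divisor's leading term divides it; move 3b to the remainder.
  leading term 1: no divisor's leading term divides it; move 6 to the remainder.
  remainder -\tfrac{3}{2}a - \tfrac{1}{2}b^{2} + 3b + 6 ≠ 0; add h_3 = -\tfrac{3}{2}a - \tfrac{1}{2}b^{2} + 3b + 6 to the basis.

S(f_1,h_3): lcm = ab. S = \tfrac{3}{2}a - \tfrac{1}{3}b^{3} + \tfrac{7}{2}b^{2} + 9b - 6.
  leading term a: subtract (-1)·h_3 from \tfrac{3}{2}a - \tfrac{1}{3}b^{3} + \tfrac{7}{2}b^{2} + 9b - 6 → -\tfrac{1}{3}b^{3} + 3b^{2} + 12b
  leading term b^{3}: no divisor's leading term divides it; move -\tfrac{1}{3}b^{3} to the remainder.
  leading term b^{2}: no divisor's leading term divides it; move 3b^{2} to the remainder.
  leading term b: no divisor's leading term divides it; move 12b to the remainder.
  remainder -\tfrac{1}{3}b^{3} + 3b^{2} + 12b ≠ 0; add h_4 = -\tfrac{1}{3}b^{3} + 3b^{2} + 12b to the basis.

The other S-polynomials (S(f_2,h_3), S(f_1,h_4), S(f_2,h_4), S(h_3,h_4)) all reduce to 0 modulo the current basis, so we have a Gröbner basis.
Inter-reduce: drop elements whose leading term is divisible by another's, tail-reduce, and make monic.
Reduced Gröbner basis: {a + \tfrac{1}{3}b^{2} - 2b - 4, b^{3} - 9b^{2} - 36b}.

From the last basis element, b^{3} - 9b^{2} - 36b = 0, so b takes values in {-3, 0, 12}. Each choice, substituted upward through the basis, yields the corresponding point(s) of the solution set.
  b = -3: the earlier basis element becomes a + 5 = 0, giving a = -5 — point (-5, -3).
  b = 0: the earlier basis element becomes a - 4 = 0, giving a = 4 — point (4, 0).
  b = 12: the earlier basis element becomes a + 20 = 0, giving a = -20 — point (-20, 12).

{(-5, -3), (4, 0), (-20, 12)}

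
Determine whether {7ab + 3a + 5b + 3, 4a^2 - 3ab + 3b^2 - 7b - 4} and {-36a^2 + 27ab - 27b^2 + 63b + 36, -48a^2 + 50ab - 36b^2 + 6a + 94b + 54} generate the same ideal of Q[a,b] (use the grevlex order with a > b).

Yes, the ideals are equal.

Since reduced Gröbner bases are canonical representatives of ideals under a given ordering, it suffices to compute and compare them.
Buchberger on the first generating set:
f_1 = 7ab + 3a + 5b + 3, LT = ab.
f_2 = 4a^2 - 3ab + 3b^2 - 7b - 4, LT = a^2.

S(f_1,f_2): lcm = a^2b. S = 3/4ab^2 - 3/4b^3 + 3/7a^2 + 5/7ab + 7/4b^2 + 3/7a + b.
  reduce S modulo (f_1, f_2):
  remainder -3/4b^3 + 25/28b^2 + 6/49a + 45/49b + 6/49 ≠ 0; add g_3 = -3/4b^3 + 25/28b^2 + 6/49a + 45/49b + 6/49 to the basis.

The other S-polynomials (S(f_1,g_3), S(f_2,g_3)) all reduce to 0 modulo the current basis, so we have a Gröbner basis.
Inter-reduce: drop elements whose leading term is divisible by another's, tail-reduce, and make monic.
Reduced Gröbner basis: {b^3 - 25/21b^2 - 8/49a - 60/49b - 8/49, a^2 + 3/4b^2 + 9/28a - 17/14b - 19/28, ab + 3/7a + 5/7b + 3/7}.

Buchberger on the second generating set:
h_1 = -36a^2 + 27ab - 27b^2 + 63b + 36, LT = a^2.
h_2 = -48a^2 + 50ab - 36b^2 + 6a + 94b + 54, LT = a^2.

S(h_1,h_2): lcm = a^2. S = 7/24ab + 1/8a + 5/24b + 1/8.
  reduce S modulo (h_1, h_2):
  remainder 7/24ab + 1/8a + 5/24b + 1/8 ≠ 0; add k_3 = 7/24ab + 1/8a + 5/24b + 1/8 to the basis.

S(h_1,k_3): lcm = a^2b. S = -3/4ab^2 + 3/4b^3 - 3/7a^2 - 5/7ab - 7/4b^2 - 3/7a - b.
  reduce S modulo (h_1, h_2, k_3):
  remainder 3/4b^3 - 25/28b^2 - 6/49a - 45/49b - 6/49 ≠ 0; add k_4 = 3/4b^3 - 25/28b^2 - 6/49a - 45/49b - 6/49 to the basis.

The other S-polynomials (S(h_2,k_3), S(h_1,k_4), S(h_2,k_4), S(k_3,k_4)) all reduce to 0 modulo the current basis, so we have a Gröbner basis.
Inter-reduce: drop elements whose leading term is divisible by another's, tail-reduce, and make monic.
Reduced Gröbner basis: {b^3 - 25/21b^2 - 8/49a - 60/49b - 8/49, a^2 + 3/4b^2 + 9/28a - 17/14b - 19/28, ab + 3/7a + 5/7b + 3/7}.

Same reduced basis, so the two generating sets span the same ideal.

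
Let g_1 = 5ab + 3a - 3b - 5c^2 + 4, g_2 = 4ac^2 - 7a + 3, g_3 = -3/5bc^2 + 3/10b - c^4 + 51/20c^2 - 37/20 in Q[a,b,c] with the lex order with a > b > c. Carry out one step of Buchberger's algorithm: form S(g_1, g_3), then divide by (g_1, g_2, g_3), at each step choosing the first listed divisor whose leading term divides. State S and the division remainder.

S(g_1, g_3) = 1/2ab - 5/3ac^4 + 97/20ac^2 - 37/12a - 3/5bc^2 - c^4 + 4/5c^2; remainder on division = 0.

lcm(LM(g_1), LM(g_3)) = abc^2.
S = (lcm/LT(g_1))·g_1 − (lcm/LT(g_3))·g_3 = 1/2ab - 5/3ac^4 + 97/20ac^2 - 37/12a - 3/5bc^2 - c^4 + 4/5c^2.
Reduce S modulo (g_1, g_2, g_3) in that order:
  leading term ab: subtract (1/10)·g_1 from 1/2ab - 5/3ac^4 + 97/20ac^2 - 37/12a - 3/5bc^2 - c^4 + 4/5c^2 → -5/3ac^4 + 97/20ac^2 - 203/60a - 3/5bc^2 + 3/10b - c^4 + 13/10c^2 - 2/5
  leading term ac^4: subtract (-5/12c^2)·g_2 from -5/3ac^4 + 97/20ac^2 - 203/60a - 3/5bc^2 + 3/10b - c^4 + 13/10c^2 - 2/5 → 29/15ac^2 - 203/60a - 3/5bc^2 + 3/10b - c^4 + 51/20c^2 - 2/5
  leading term ac^2: subtract (29/60)·g_2 from 29/15ac^2 - 203/60a - 3/5bc^2 + 3/10b - c^4 + 51/20c^2 - 2/5 → -3/5bc^2 + 3/10b - c^4 + 51/20c^2 - 37/20
  leading term bc^2: subtract (1)·g_3 from -3/5bc^2 + 3/10b - c^4 + 51/20c^2 - 37/20 → 0
The remainder is 0, so this S-polynomial contributes no new basis element.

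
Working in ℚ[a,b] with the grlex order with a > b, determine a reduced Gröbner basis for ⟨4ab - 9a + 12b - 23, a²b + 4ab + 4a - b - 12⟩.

G = {a² + 16/3a - 16/9b - 25/9, ab - 9/4a + 3b - 23/4, b² + 9/16a + 13/4b - 177/16}

This is the nonlinear analogue of row-reducing a linear system.

f_1 = 4ab - 9a + 12b - 23, LT = ab.
f_2 = a²b + 4ab + 4a - b - 12, LT = a²b.

S(f_1,f_2): lcm = a²b. S = -9/4a² - ab - 39/4a + b + 12.
  reduce S modulo (f_1, f_2):
  remainder -9/4a² - 12a + 4b + 25/4 ≠ 0; add g_3 = -9/4a² - 12a + 4b + 25/4 to the basis.

S(f_1,g_3): lcm = a²b. S = -9/4a² - 7/3ab + 16/9b² - 23/4a + 25/9b.
  reduce S modulo (f_1, f_2, g_3):
  remainder 16/9b² + a + 52/9b - 59/3 ≠ 0; add g_4 = 16/9b² + a + 52/9b - 59/3 to the basis.

The other S-polynomials (S(f_2,g_3), S(f_1,g_4), S(f_2,g_4), S(g_3,g_4)) all reduce to 0 modulo the current basis, so we have a Gröbner basis.
Inter-reduce: drop elements whose leading term is divisible by another's, tail-reduce, and make monic.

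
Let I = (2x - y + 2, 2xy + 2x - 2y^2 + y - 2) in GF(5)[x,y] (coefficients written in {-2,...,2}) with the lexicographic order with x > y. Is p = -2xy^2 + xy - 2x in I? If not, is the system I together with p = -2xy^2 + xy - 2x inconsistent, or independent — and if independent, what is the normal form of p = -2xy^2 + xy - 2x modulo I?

First compute the reduced Gröbner basis of I by Buchberger's algorithm.
f_1 = 2x - y + 2, LT = x.
f_2 = 2xy + 2x - 2y^2 + y - 2, LT = xy.

S(f_1,f_2): lcm = xy. S = -x - 2y^2 - 2y + 1.
  reduce S modulo (f_1, f_2):
  remainder -2y^2 + 2 ≠ 0; add h_3 = -2y^2 + 2 to the basis.

The other S-polynomials (S(f_1,h_3), S(f_2,h_3)) all reduce to 0 modulo the current basis, so we have a Gröbner basis.
Inter-reduce: drop elements whose leading term is divisible by another's, tail-reduce, and make monic.
Reduced Gröbner basis: {x + 2y + 1, y^2 - 1}.
Label its elements g_1 = x + 2y + 1, g_2 = y^2 - 1.

Reduce p = -2xy^2 + xy - 2x modulo G:
  leading term xy^2: subtract (-2y^2)·g_1 from -2xy^2 + xy - 2x → xy - 2x - y^3 + 2y^2
  leading term xy: subtract (y)·g_1 from xy - 2x - y^3 + 2y^2 → -2x - y^3 - y
  leading term x: subtract (-2)·g_1 from -2x - y^3 - y → -y^3 - 2y + 2
  leading term y^3: subtract (-y)·g_2 from -y^3 - 2y + 2 → 2y + 2
  leading term y: no divisor's leading term divides it; move 2y to the remainder.
  leading term 1: no divisor's leading term divides it; move 2 to the remainder.
  normal form = 2y + 2.
The normal form is nonzero, so p ∉ I. Since p minus its normal form lies in I, I + (p) = I + (r) where r = 2y + 2; decide whether this ideal is the whole ring.
Run Buchberger on G together with r (pairs among the g_i already reduce to 0 since G is a Gröbner basis):
g_1 = x + 2y + 1, LT = x.
g_2 = y^2 - 1, LT = y^2.
r = 2y + 2, LT = y.

The S-polynomials (S(g_1,g_2), S(g_1,r), S(g_2,r)) all reduce to 0 modulo the current basis, so we have a Gröbner basis.
Inter-reduce: drop elements whose leading term is divisible by another's, tail-reduce, and make monic.
Reduced Gröbner basis: {x - 1, y + 1}.
The reduced Gröbner basis of I + (p) is {x - 1, y + 1} ≠ {1}, a proper ideal, so the enlarged system stays consistent: p is independent of I, with normal form 2y + 2.

-2xy^2 + xy - 2x is independent of I; its normal form modulo I is 2y + 2.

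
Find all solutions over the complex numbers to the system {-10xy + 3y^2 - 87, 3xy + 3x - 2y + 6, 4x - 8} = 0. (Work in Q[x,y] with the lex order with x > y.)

{(2, -3)}

Compute a lex Gröbner basis by Buchberger's algorithm.
f_1 = -10xy + 3y^2 - 87, LT = xy.
f_2 = 3xy + 3x - 2y + 6, LT = xy.
f_3 = 4x - 8, LT = x.

S(f_1,f_2): lcm = xy. S = -x - 3/10y^2 + 2/3y + 67/10.
  leading term x: subtract (-1/4)·f_3 from -x - 3/10y^2 + 2/3y + 67/10 → -3/10y^2 + 2/3y + 47/10
  leading term y^2: no divisor's leading term divides it; move -3/10y^2 to the remainder.
  leading term y: no divisor's leading term divides it; move 2/3y to the remainder.
  leading term 1: no divisor's leading term divides it; move 47/10 to the remainder.
  remainder -3/10y^2 + 2/3y + 47/10 ≠ 0; add h_4 = -3/10y^2 + 2/3y + 47/10 to the basis.

S(f_1,f_3): lcm = xy. S = -3/10y^2 + 2y + 87/10.
  leading term y^2: subtract (1)·h_4 from -3/10y^2 + 2y + 87/10 → 4/3y + 4
  leading term y: no divisor's leading term divides it; move 4/3y to the remainder.
  leading term 1: no divisor's leading term divides it; move 4 to the remainder.
  remainder 4/3y + 4 ≠ 0; add h_5 = 4/3y + 4 to the basis.

The other S-polynomials (S(f_2,f_3), S(f_1,h_4), S(f_2,h_4), S(f_3,h_4), S(f_1,h_5), S(f_2,h_5), S(f_3,h_5), S(h_4,h_5)) all reduce to 0 modulo the current basis, so we have a Gröbner basis.
Inter-reduce: drop elements whose leading term is divisible by another's, tail-reduce, and make monic.
Reduced Gröbner basis: {x - 2, y + 3}.

A lex Gröbner basis eliminates variables successively. Here y + 3 depends only on y, with roots {-3}; lifting each root through the earlier basis elements recovers the full solutions.
  y = -3: the earlier basis element becomes x - 2 = 0, giving x = 2 — point (2, -3).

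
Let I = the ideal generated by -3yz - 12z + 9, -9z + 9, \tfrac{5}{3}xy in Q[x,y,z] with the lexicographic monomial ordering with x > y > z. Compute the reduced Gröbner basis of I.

G = {x, y + 1, z - 1}

f_1 = -3yz - 12z + 9, LT = yz.
f_2 = -9z + 9, LT = z.
f_3 = \tfrac{5}{3}xy, LT = xy.

S(f_1,f_2): lcm = yz. S = y + 4z - 3.
  leading term y: no divisor's leading term divides it; move y to the remainder.
  leading term z: subtract (-\tfrac{4}{9})·f_2 from 4z - 3 → 1
  leading term 1: no divisor's leading term divides it; move 1 to the remainder.
  remainder y + 1 ≠ 0; add g_4 = y + 1 to the basis.

S(f_1,f_3): lcm = xyz. S = 4xz - 3x.
  leading term xz: subtract (-\tfrac{4}{9}x)·f_2 from 4xz - 3x → x
  leading term x: no divisor's leading term divides it; move x to the remainder.
  remainder x ≠ 0; add g_5 = x to the basis.

The other S-polynomials (S(f_2,f_3), S(f_1,g_4), S(f_2,g_4), S(f_3,g_4), S(f_1,g_5), S(f_2,g_5), S(f_3,g_5), S(g_4,g_5)) all reduce to 0 modulo the current basis, so we have a Gröbner basis.
Inter-reduce: drop elements whose leading term is divisible by another's, tail-reduce, and make monic.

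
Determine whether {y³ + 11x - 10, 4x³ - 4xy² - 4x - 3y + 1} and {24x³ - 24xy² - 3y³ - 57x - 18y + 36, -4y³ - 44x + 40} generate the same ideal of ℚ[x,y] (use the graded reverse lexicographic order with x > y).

Yes, the ideals are equal.

For a fixed monomial order, each ideal has a unique reduced Gröbner basis; comparing bases decides equality.
Buchberger on the first generating set:
f_1 = y³ + 11x - 10, LT = y³.
f_2 = 4x³ - 4xy² - 4x - 3y + 1, LT = x³.

The S-polynomials (S(f_1,f_2)) all reduce to 0 modulo the current basis, so we have a Gröbner basis.
Inter-reduce: drop elements whose leading term is divisible by another's, tail-reduce, and make monic.
Reduced Gröbner basis: {x³ - xy² - x - ¾y + ¼, y³ + 11x - 10}.

Buchberger on the second generating set:
h_1 = 24x³ - 24xy² - 3y³ - 57x - 18y + 36, LT = x³.
h_2 = -4y³ - 44x + 40, LT = y³.

The S-polynomials (S(h_1,h_2)) all reduce to 0 modulo the current basis, so we have a Gröbner basis.
Inter-reduce: drop elements whose leading term is divisible by another's, tail-reduce, and make monic.
Reduced Gröbner basis: {x³ - xy² - x - ¾y + ¼, y³ + 11x - 10}.

These coincide, so the ideals are equal.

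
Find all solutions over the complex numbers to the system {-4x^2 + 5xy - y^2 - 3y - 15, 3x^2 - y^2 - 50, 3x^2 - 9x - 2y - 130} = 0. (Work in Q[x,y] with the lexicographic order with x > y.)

Compute a lex Gröbner basis by Buchberger's algorithm.
f_1 = -4x^2 + 5xy - y^2 - 3y - 15, LT = x^2.
f_2 = 3x^2 - y^2 - 50, LT = x^2.
f_3 = 3x^2 - 9x - 2y - 130, LT = x^2.

S(f_1,f_2): lcm = x^2. S = -5/4xy + 7/12y^2 + 3/4y + 245/12.
  leading term xy: no divisor's leading term divides it; move -5/4xy to the remainder.
  leading term y^2: no divisor's leading term divides it; move 7/12y^2 to the remainder.
  leading term y: no divisor's leading term divides it; move 3/4y to the remainder.
  leading term 1: no divisor's leading term divides it; move 245/12 to the remainder.
  remainder -5/4xy + 7/12y^2 + 3/4y + 245/12 ≠ 0; add h_4 = -5/4xy + 7/12y^2 + 3/4y + 245/12 to the basis.

S(f_1,f_3): lcm = x^2. S = -5/4xy + 3x + 1/4y^2 + 17/12y + 565/12.
  leading term xy: subtract (1)·h_4 from -5/4xy + 3x + 1/4y^2 + 17/12y + 565/12 → 3x - 1/3y^2 + 2/3y + 80/3
  leading term x: no divisor's leading term divides it; move 3x to the remainder.
  leading term y^2: no divisor's leading term divides it; move -1/3y^2 to the remainder.
  leading term y: no divisor's leading term divides it; move 2/3y to the remainder.
  leading term 1: no divisor's leading term divides it; move 80/3 to the remainder.
  remainder 3x - 1/3y^2 + 2/3y + 80/3 ≠ 0; add h_5 = 3x - 1/3y^2 + 2/3y + 80/3 to the basis.

S(f_1,h_4): lcm = x^2y. S = -47/60xy^2 + 3/5xy + 49/3x + 1/4y^3 + 3/4y^2 + 15/4y.
  leading term xy^2: subtract (47/75y)·h_4 from -47/60xy^2 + 3/5xy + 49/3x + 1/4y^3 + 3/4y^2 + 15/4y → 3/5xy + 49/3x - 26/225y^3 + 7/25y^2 - 407/45y
  leading term xy: subtract (-12/25)·h_4 from 3/5xy + 49/3x - 26/225y^3 + 7/25y^2 - 407/45y → 49/3x - 26/225y^3 + 14/25y^2 - 1954/225y + 49/5
  leading term x: subtract (49/9)·h_5 from 49/3x - 26/225y^3 + 14/25y^2 - 1954/225y + 49/5 → -26/225y^3 + 1603/675y^2 - 8312/675y - 18277/135
  leading term y^3: no divisor's leading term divides it; move -26/225y^3 to the remainder.
  leading term y^2: no divisor's leading term divides it; move 1603/675y^2 to the remainder.
  leading term y: no divisor's leading term divides it; move -8312/675y to the remainder.
  leading term 1: no divisor's leading term divides it; move -18277/135 to the remainder.
  remainder -26/225y^3 + 1603/675y^2 - 8312/675y - 18277/135 ≠ 0; add h_6 = -26/225y^3 + 1603/675y^2 - 8312/675y - 18277/135 to the basis.

S(f_3,h_4): lcm = x^2y. S = 7/15xy^2 - 12/5xy + 49/3x - 2/3y^2 - 130/3y.
  leading term xy^2: subtract (-28/75y)·h_4 from 7/15xy^2 - 12/5xy + 49/3x - 2/3y^2 - 130/3y → -12/5xy + 49/3x + 49/225y^3 - 29/75y^2 - 1607/45y
  leading term xy: subtract (48/25)·h_4 from -12/5xy + 49/3x + 49/225y^3 - 29/75y^2 - 1607/45y → 49/3x + 49/225y^3 - 113/75y^2 - 8359/225y - 196/5
  leading term x: subtract (49/9)·h_5 from 49/3x + 49/225y^3 - 113/75y^2 - 8359/225y - 196/5 → 49/225y^3 + 208/675y^2 - 27527/675y - 24892/135
  leading term y^3: subtract (-49/26)·h_6 from 49/225y^3 + 208/675y^2 - 27527/675y - 24892/135 → 5597/1170y^2 - 37433/585y - 102851/234
  leading term y^2: no divisor's leading term divides it; move 5597/1170y^2 to the remainder.
  leading term y: no divisor's leading term divides it; move -37433/585y to the remainder.
  leading term 1: no divisor's leading term divides it; move -102851/234 to the remainder.
  remainder 5597/1170y^2 - 37433/585y - 102851/234 ≠ 0; add h_7 = 5597/1170y^2 - 37433/585y - 102851/234 to the basis.

S(f_1,h_5): lcm = x^2. S = 1/9xy^2 - 53/36xy - 80/9x + 1/4y^2 + 3/4y + 15/4.
  leading term xy^2: subtract (-4/45y)·h_4 from 1/9xy^2 - 53/36xy - 80/9x + 1/4y^2 + 3/4y + 15/4 → -53/36xy - 80/9x + 7/135y^3 + 19/60y^2 + 277/108y + 15/4
  leading term xy: subtract (53/45)·h_4 from -53/36xy - 80/9x + 7/135y^3 + 19/60y^2 + 277/108y + 15/4 → -80/9x + 7/135y^3 - 10/27y^2 + 227/135y - 548/27
  leading term x: subtract (-80/27)·h_5 from -80/9x + 7/135y^3 - 10/27y^2 + 227/135y - 548/27 → 7/135y^3 - 110/81y^2 + 1481/405y + 4756/81
  leading term y^3: subtract (-35/78)·h_6 from 7/135y^3 - 110/81y^2 + 1481/405y + 4756/81 → -3079/10530y^2 - 9839/5265y - 4283/2106
  leading term y^2: subtract (-3079/50373)·h_7 from -3079/10530y^2 - 9839/5265y - 4283/2106 → -291154/50373y - 1455770/50373
  leading term y: no divisor's leading term divides it; move -291154/50373y to the remainder.
  leading term 1: no divisor's leading term divides it; move -1455770/50373 to the remainder.
  remainder -291154/50373y - 1455770/50373 ≠ 0; add h_8 = -291154/50373y - 1455770/50373 to the basis.

The other S-polynomials (S(f_2,f_3), S(f_2,h_4), S(f_2,h_5), S(f_3,h_5), S(h_4,h_5), S(f_1,h_6), S(f_2,h_6), S(f_3,h_6), S(h_4,h_6), S(h_5,h_6), S(f_1,h_7), S(f_2,h_7), S(f_3,h_7), S(h_4,h_7), S(h_5,h_7), S(h_6,h_7), S(f_1,h_8), S(f_2,h_8), S(f_3,h_8), S(h_4,h_8), S(h_5,h_8), S(h_6,h_8), S(h_7,h_8)) all reduce to 0 modulo the current basis, so we have a Gröbner basis.
Inter-reduce: drop elements whose leading term is divisible by another's, tail-reduce, and make monic.
Reduced Gröbner basis: {x + 5, y + 5}.

Since the basis is lex-ordered, y + 5 is univariate in y. Its roots are {-5}. Back-substituting each root into the other basis elements fixes the other coordinates.
  y = -5: the earlier basis element becomes x + 5 = 0, giving x = -5 — point (-5, -5).
This is the nonlinear analogue of row-reducing a linear system.

{(-5, -5)}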